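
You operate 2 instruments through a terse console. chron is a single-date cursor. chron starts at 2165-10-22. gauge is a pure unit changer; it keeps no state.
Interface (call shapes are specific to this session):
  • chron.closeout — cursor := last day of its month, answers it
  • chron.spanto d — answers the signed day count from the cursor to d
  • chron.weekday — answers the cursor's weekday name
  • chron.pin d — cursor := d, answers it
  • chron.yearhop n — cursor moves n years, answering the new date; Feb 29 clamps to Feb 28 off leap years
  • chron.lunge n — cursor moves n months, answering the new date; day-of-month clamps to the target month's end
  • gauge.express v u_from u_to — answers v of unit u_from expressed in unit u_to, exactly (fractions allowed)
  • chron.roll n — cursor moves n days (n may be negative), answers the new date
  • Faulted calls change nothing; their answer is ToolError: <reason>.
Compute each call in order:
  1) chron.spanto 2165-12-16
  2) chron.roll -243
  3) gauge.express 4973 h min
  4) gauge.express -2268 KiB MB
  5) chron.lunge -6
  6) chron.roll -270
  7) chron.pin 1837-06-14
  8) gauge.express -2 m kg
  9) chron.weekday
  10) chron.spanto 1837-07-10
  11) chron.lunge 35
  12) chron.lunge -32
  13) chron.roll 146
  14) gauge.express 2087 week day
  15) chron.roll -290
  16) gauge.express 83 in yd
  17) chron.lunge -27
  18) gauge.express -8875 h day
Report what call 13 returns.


Answer: 1838-02-07

Derivation:
Do: spanto[d=2165-12-16]
See: 55
Do: roll[n=-243]
See: 2165-02-21
Do: express[v=4973; u_from=h; u_to=min]
See: 298380
Do: express[v=-2268; u_from=KiB; u_to=MB]
See: -36288/15625
Do: lunge[n=-6]
See: 2164-08-21
Do: roll[n=-270]
See: 2163-11-25
Do: pin[d=1837-06-14]
See: 1837-06-14
Do: express[v=-2; u_from=m; u_to=kg]
See: ToolError: incompatible units
Do: weekday[]
See: Wednesday
Do: spanto[d=1837-07-10]
See: 26
Do: lunge[n=35]
See: 1840-05-14
Do: lunge[n=-32]
See: 1837-09-14
Do: roll[n=146]
See: 1838-02-07
Do: express[v=2087; u_from=week; u_to=day]
See: 14609
Do: roll[n=-290]
See: 1837-04-23
Do: express[v=83; u_from=in; u_to=yd]
See: 83/36
Do: lunge[n=-27]
See: 1835-01-23
Do: express[v=-8875; u_from=h; u_to=day]
See: -8875/24


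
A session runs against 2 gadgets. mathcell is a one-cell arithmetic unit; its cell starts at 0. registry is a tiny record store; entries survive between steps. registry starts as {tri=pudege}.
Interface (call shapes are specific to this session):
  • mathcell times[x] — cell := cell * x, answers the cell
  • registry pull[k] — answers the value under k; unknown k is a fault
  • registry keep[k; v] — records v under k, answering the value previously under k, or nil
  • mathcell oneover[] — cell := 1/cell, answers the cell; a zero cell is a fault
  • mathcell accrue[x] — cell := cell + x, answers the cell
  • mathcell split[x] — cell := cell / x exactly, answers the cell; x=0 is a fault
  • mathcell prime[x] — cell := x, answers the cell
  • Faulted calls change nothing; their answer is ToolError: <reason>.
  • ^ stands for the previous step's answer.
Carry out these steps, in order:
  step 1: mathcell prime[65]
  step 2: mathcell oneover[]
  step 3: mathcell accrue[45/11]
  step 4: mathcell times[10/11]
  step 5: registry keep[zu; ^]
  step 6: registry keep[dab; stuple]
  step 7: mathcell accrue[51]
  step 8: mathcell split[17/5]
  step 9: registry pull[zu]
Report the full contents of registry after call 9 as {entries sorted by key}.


I invoke mathcell prime passing x=65, and see 65.
I call mathcell oneover: 1/65.
Then mathcell accrue passing x=45/11, and get 2936/715.
Invoking mathcell times passing x=10/11, yielding 5872/1573.
I run registry keep passing k=zu, v=^, — result: nil.
Calling registry keep passing k=dab, v=stuple, giving nil.
I use mathcell accrue passing x=51, giving 86095/1573.
Using mathcell split passing x=17/5, yielding 430475/26741.
Using registry pull passing k=zu, yielding 5872/1573.

Answer: {dab=stuple, tri=pudege, zu=5872/1573}


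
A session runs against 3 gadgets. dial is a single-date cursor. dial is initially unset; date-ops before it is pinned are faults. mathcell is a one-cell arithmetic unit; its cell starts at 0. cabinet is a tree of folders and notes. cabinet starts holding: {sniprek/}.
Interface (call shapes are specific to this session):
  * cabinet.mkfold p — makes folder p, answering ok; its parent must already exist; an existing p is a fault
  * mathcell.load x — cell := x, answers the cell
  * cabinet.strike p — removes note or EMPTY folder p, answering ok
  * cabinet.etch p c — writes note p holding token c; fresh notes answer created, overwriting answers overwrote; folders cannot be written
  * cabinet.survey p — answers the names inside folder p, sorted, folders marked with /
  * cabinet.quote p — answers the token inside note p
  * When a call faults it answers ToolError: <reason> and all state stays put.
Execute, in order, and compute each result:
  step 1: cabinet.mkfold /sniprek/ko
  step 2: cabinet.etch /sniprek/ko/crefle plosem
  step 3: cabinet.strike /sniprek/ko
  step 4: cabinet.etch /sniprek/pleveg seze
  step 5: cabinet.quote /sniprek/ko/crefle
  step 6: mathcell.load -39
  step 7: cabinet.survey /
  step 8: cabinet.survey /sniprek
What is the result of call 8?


Answer: [ko/, pleveg]

Derivation:
>>> cabinet.mkfold p: /sniprek/ko
  ok
>>> cabinet.etch p: /sniprek/ko/crefle c: plosem
  created
>>> cabinet.strike p: /sniprek/ko
  ToolError: not empty
>>> cabinet.etch p: /sniprek/pleveg c: seze
  created
>>> cabinet.quote p: /sniprek/ko/crefle
  plosem
>>> mathcell.load x: -39
  -39
>>> cabinet.survey p: /
  [sniprek/]
>>> cabinet.survey p: /sniprek
  [ko/, pleveg]


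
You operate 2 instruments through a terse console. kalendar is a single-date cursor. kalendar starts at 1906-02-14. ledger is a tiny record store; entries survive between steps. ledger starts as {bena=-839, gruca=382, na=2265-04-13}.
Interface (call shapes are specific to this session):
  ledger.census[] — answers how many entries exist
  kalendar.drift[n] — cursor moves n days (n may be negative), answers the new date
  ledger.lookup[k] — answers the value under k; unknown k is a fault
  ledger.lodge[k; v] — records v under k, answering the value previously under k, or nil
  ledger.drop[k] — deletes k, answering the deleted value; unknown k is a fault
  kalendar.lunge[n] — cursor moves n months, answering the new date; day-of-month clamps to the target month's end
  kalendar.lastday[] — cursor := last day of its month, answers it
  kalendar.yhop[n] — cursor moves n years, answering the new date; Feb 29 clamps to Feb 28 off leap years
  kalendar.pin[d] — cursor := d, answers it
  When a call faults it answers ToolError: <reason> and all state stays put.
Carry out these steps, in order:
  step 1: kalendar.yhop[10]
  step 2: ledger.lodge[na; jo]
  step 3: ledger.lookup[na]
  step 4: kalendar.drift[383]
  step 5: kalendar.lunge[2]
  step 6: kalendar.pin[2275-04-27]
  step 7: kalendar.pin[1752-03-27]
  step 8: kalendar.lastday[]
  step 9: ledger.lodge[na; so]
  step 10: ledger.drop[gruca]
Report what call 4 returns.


Answer: 1917-03-03

Derivation:
==> kalendar.yhop(n=10)
<== 1916-02-14
==> ledger.lodge(k=na, v=jo)
<== 2265-04-13
==> ledger.lookup(k=na)
<== jo
==> kalendar.drift(n=383)
<== 1917-03-03
==> kalendar.lunge(n=2)
<== 1917-05-03
==> kalendar.pin(d=2275-04-27)
<== 2275-04-27
==> kalendar.pin(d=1752-03-27)
<== 1752-03-27
==> kalendar.lastday()
<== 1752-03-31
==> ledger.lodge(k=na, v=so)
<== jo
==> ledger.drop(k=gruca)
<== 382


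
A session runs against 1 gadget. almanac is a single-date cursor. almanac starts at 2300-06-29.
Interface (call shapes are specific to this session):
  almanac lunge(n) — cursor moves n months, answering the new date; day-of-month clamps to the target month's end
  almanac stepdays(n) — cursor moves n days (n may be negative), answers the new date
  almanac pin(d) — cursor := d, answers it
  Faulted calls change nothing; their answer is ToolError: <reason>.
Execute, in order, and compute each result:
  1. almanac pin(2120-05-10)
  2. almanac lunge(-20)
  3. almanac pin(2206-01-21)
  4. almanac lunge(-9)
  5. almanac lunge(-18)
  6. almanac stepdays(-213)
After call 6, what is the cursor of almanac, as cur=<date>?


Answer: cur=2203-03-22

Derivation:
>>> almanac pin 2120-05-10
[out] 2120-05-10
>>> almanac lunge -20
[out] 2118-09-10
>>> almanac pin 2206-01-21
[out] 2206-01-21
>>> almanac lunge -9
[out] 2205-04-21
>>> almanac lunge -18
[out] 2203-10-21
>>> almanac stepdays -213
[out] 2203-03-22


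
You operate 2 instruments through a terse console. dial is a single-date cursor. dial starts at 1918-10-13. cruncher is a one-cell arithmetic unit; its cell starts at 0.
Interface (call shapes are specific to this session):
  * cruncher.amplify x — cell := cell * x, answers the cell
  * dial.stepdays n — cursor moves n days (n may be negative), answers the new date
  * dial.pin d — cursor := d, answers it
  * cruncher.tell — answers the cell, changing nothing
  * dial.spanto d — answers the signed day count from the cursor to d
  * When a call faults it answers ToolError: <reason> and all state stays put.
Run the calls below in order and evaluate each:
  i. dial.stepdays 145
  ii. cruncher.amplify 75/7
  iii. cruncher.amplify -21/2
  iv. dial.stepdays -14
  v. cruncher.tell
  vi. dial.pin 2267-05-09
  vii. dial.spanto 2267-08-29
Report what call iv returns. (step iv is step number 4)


% 1. dial.stepdays(n: 145) ~> 1919-03-07
% 2. cruncher.amplify(x: 75/7) ~> 0
% 3. cruncher.amplify(x: -21/2) ~> 0
% 4. dial.stepdays(n: -14) ~> 1919-02-21
% 5. cruncher.tell() ~> 0
% 6. dial.pin(d: 2267-05-09) ~> 2267-05-09
% 7. dial.spanto(d: 2267-08-29) ~> 112

Answer: 1919-02-21


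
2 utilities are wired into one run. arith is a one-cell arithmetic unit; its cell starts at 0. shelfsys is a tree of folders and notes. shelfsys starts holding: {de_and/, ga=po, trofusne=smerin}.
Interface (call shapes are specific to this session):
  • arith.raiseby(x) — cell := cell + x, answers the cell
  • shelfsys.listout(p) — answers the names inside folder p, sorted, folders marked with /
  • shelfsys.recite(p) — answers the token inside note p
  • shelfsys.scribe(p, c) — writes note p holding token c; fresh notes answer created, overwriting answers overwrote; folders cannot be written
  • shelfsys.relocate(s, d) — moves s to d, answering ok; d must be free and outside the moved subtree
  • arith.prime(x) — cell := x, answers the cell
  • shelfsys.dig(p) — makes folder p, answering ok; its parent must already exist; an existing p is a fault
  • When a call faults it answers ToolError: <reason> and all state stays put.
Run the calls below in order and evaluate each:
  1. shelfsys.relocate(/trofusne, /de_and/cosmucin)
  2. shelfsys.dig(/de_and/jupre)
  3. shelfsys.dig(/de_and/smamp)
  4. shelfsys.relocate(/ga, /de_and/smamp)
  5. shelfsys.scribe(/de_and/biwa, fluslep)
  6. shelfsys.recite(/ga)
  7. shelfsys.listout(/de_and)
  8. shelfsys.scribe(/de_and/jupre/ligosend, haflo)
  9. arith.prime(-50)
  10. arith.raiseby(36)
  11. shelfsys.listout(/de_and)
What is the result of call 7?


==> shelfsys.relocate(/trofusne, /de_and/cosmucin)
<== ok
==> shelfsys.dig(/de_and/jupre)
<== ok
==> shelfsys.dig(/de_and/smamp)
<== ok
==> shelfsys.relocate(/ga, /de_and/smamp)
<== ToolError: exists
==> shelfsys.scribe(/de_and/biwa, fluslep)
<== created
==> shelfsys.recite(/ga)
<== po
==> shelfsys.listout(/de_and)
<== [biwa, cosmucin, jupre/, smamp/]
==> shelfsys.scribe(/de_and/jupre/ligosend, haflo)
<== created
==> arith.prime(-50)
<== -50
==> arith.raiseby(36)
<== -14
==> shelfsys.listout(/de_and)
<== [biwa, cosmucin, jupre/, smamp/]

Answer: [biwa, cosmucin, jupre/, smamp/]


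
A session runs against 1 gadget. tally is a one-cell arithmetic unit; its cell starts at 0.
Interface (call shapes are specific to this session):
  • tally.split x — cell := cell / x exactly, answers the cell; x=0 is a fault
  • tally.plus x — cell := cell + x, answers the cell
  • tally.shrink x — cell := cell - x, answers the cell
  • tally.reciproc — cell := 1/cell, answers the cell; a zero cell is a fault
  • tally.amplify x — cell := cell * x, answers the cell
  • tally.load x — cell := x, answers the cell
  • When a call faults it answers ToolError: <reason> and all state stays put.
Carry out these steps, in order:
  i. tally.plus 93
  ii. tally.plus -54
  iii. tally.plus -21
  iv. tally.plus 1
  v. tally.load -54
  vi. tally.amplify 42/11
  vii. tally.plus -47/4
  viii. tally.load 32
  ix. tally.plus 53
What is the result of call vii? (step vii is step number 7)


// tally.plus(x→93) : 93
// tally.plus(x→-54) : 39
// tally.plus(x→-21) : 18
// tally.plus(x→1) : 19
// tally.load(x→-54) : -54
// tally.amplify(x→42/11) : -2268/11
// tally.plus(x→-47/4) : -9589/44
// tally.load(x→32) : 32
// tally.plus(x→53) : 85

Answer: -9589/44


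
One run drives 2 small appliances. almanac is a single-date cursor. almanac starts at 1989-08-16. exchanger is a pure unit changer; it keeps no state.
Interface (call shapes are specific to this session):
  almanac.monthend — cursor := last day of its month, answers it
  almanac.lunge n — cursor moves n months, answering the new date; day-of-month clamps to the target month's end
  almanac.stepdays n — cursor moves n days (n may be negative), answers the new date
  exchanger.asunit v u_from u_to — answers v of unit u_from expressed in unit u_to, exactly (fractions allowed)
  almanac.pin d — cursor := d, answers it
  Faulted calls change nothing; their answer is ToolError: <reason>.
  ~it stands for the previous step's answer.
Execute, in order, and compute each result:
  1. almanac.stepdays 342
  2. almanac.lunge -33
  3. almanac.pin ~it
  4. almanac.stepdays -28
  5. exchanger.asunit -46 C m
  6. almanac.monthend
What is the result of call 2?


Answer: 1987-10-24

Derivation:
==> almanac.stepdays(n→342)
<== 1990-07-24
==> almanac.lunge(n→-33)
<== 1987-10-24
==> almanac.pin(d→~it)
<== 1987-10-24
==> almanac.stepdays(n→-28)
<== 1987-09-26
==> exchanger.asunit(v→-46, u_from→C, u_to→m)
<== ToolError: incompatible units
==> almanac.monthend()
<== 1987-09-30


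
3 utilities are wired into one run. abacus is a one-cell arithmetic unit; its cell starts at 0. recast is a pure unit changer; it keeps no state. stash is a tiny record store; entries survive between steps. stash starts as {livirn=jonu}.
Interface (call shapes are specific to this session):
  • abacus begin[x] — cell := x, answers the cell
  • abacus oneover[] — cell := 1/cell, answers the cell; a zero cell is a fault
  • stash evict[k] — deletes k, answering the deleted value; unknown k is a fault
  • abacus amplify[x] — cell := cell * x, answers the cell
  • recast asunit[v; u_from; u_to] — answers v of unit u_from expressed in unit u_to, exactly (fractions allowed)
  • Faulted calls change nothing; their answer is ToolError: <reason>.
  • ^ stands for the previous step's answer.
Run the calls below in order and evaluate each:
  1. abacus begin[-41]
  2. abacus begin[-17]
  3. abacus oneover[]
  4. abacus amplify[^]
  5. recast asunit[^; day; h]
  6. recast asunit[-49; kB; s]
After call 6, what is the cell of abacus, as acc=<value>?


CALL abacus begin[x→-41]
RET  -41
CALL abacus begin[x→-17]
RET  -17
CALL abacus oneover[]
RET  -1/17
CALL abacus amplify[x→^]
RET  1/289
CALL recast asunit[v→^; u_from→day; u_to→h]
RET  24/289
CALL recast asunit[v→-49; u_from→kB; u_to→s]
RET  ToolError: incompatible units

Answer: acc=1/289


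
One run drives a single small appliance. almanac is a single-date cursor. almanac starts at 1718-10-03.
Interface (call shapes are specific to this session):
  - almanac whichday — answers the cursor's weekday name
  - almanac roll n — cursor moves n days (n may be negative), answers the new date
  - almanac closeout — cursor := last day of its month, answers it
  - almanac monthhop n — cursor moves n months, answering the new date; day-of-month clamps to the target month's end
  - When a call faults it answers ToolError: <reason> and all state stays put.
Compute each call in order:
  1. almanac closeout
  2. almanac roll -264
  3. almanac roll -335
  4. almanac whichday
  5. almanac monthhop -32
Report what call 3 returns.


Answer: 1717-03-11

Derivation:
·→ almanac closeout()
·← 1718-10-31
·→ almanac roll(n='-264')
·← 1718-02-09
·→ almanac roll(n='-335')
·← 1717-03-11
·→ almanac whichday()
·← Thursday
·→ almanac monthhop(n='-32')
·← 1714-07-11


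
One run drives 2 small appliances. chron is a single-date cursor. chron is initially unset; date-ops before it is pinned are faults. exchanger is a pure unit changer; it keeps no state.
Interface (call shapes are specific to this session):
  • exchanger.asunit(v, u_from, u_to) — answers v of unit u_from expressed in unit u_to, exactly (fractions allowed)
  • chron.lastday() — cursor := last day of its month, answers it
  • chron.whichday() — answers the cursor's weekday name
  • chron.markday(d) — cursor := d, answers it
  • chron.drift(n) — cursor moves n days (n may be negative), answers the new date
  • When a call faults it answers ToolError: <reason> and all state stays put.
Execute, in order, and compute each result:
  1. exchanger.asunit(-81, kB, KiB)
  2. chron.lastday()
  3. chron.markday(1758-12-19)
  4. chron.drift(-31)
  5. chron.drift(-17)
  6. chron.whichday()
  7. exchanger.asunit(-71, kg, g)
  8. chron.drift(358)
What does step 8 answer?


Answer: 1759-10-25

Derivation:
>> asunit(-81, kB, KiB)
<< -10125/128
>> lastday()
<< ToolError: no date set
>> markday(1758-12-19)
<< 1758-12-19
>> drift(-31)
<< 1758-11-18
>> drift(-17)
<< 1758-11-01
>> whichday()
<< Wednesday
>> asunit(-71, kg, g)
<< -71000
>> drift(358)
<< 1759-10-25


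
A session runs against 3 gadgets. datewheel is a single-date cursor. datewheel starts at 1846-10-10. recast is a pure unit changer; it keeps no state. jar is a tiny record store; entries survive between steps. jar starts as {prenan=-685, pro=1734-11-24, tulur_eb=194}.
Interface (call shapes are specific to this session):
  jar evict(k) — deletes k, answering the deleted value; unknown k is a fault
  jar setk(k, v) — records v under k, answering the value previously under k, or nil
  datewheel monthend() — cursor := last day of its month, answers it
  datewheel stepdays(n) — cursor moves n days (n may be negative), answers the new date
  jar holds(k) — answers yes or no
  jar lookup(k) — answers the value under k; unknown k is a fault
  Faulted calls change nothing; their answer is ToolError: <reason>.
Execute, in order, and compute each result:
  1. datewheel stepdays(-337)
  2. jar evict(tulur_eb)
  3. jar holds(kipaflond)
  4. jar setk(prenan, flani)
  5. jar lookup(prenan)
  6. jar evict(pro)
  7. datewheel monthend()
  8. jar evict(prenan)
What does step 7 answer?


-> datewheel stepdays(n: -337)
<- 1845-11-07
-> jar evict(k: tulur_eb)
<- 194
-> jar holds(k: kipaflond)
<- no
-> jar setk(k: prenan, v: flani)
<- -685
-> jar lookup(k: prenan)
<- flani
-> jar evict(k: pro)
<- 1734-11-24
-> datewheel monthend()
<- 1845-11-30
-> jar evict(k: prenan)
<- flani

Answer: 1845-11-30


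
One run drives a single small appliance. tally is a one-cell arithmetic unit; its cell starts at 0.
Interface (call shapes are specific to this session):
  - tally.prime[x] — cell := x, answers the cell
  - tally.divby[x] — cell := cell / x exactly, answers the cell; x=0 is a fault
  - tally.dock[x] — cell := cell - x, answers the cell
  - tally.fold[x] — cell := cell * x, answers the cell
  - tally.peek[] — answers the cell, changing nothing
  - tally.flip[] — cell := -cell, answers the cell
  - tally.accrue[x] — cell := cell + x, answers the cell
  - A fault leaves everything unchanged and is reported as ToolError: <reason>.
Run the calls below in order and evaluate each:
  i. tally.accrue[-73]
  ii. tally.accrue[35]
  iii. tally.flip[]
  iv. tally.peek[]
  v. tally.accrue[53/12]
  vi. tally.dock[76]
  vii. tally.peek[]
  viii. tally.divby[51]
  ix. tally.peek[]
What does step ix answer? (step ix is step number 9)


Step: tally.accrue[x='-73']
Result: -73
Step: tally.accrue[x='35']
Result: -38
Step: tally.flip[]
Result: 38
Step: tally.peek[]
Result: 38
Step: tally.accrue[x='53/12']
Result: 509/12
Step: tally.dock[x='76']
Result: -403/12
Step: tally.peek[]
Result: -403/12
Step: tally.divby[x='51']
Result: -403/612
Step: tally.peek[]
Result: -403/612

Answer: -403/612


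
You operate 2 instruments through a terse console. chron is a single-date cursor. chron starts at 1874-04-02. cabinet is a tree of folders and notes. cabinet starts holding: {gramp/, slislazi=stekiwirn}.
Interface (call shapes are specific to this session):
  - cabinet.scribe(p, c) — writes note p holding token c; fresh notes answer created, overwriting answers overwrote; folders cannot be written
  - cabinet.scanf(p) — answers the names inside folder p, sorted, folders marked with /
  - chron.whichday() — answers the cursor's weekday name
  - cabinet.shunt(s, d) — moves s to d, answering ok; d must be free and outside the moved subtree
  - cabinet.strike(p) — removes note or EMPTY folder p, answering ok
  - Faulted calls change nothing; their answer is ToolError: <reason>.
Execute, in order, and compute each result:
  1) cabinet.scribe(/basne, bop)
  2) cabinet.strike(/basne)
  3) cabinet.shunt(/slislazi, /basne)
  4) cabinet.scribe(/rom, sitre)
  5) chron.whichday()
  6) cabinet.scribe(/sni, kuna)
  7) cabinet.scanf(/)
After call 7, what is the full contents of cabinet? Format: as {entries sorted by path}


>> cabinet.scribe(p: /basne, c: bop)
<< created
>> cabinet.strike(p: /basne)
<< ok
>> cabinet.shunt(s: /slislazi, d: /basne)
<< ok
>> cabinet.scribe(p: /rom, c: sitre)
<< created
>> chron.whichday()
<< Thursday
>> cabinet.scribe(p: /sni, c: kuna)
<< created
>> cabinet.scanf(p: /)
<< [basne, gramp/, rom, sni]

Answer: {basne=stekiwirn, gramp/, rom=sitre, sni=kuna}


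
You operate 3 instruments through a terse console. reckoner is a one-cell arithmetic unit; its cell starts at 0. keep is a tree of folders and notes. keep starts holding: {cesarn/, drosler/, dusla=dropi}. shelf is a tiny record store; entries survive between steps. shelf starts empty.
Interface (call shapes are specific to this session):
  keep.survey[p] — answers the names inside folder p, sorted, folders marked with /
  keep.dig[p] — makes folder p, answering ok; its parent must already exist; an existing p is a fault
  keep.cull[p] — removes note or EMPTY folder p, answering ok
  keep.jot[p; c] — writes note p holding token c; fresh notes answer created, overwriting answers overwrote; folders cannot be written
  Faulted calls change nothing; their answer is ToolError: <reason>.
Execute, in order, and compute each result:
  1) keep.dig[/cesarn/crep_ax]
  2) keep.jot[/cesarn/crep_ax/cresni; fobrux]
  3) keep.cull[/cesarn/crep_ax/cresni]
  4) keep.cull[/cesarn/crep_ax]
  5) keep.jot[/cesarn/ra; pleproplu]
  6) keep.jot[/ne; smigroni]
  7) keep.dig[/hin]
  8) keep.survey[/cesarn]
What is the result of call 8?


-> keep.dig(p: /cesarn/crep_ax)
<- ok
-> keep.jot(p: /cesarn/crep_ax/cresni, c: fobrux)
<- created
-> keep.cull(p: /cesarn/crep_ax/cresni)
<- ok
-> keep.cull(p: /cesarn/crep_ax)
<- ok
-> keep.jot(p: /cesarn/ra, c: pleproplu)
<- created
-> keep.jot(p: /ne, c: smigroni)
<- created
-> keep.dig(p: /hin)
<- ok
-> keep.survey(p: /cesarn)
<- [ra]

Answer: [ra]


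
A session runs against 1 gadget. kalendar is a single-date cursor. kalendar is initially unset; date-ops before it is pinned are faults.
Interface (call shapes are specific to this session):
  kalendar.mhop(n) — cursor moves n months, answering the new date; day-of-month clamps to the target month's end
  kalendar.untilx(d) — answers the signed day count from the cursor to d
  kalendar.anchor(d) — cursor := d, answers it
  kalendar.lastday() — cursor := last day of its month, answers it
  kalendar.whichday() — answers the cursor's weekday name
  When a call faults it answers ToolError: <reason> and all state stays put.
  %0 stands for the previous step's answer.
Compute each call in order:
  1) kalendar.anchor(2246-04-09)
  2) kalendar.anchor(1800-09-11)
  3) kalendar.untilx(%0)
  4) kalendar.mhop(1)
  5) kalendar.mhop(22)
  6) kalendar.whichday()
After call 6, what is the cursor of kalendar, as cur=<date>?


Answer: cur=1802-08-11

Derivation:
! 1. anchor(d='2246-04-09') == 2246-04-09
! 2. anchor(d='1800-09-11') == 1800-09-11
! 3. untilx(d='%0') == 0
! 4. mhop(n='1') == 1800-10-11
! 5. mhop(n='22') == 1802-08-11
! 6. whichday() == Wednesday


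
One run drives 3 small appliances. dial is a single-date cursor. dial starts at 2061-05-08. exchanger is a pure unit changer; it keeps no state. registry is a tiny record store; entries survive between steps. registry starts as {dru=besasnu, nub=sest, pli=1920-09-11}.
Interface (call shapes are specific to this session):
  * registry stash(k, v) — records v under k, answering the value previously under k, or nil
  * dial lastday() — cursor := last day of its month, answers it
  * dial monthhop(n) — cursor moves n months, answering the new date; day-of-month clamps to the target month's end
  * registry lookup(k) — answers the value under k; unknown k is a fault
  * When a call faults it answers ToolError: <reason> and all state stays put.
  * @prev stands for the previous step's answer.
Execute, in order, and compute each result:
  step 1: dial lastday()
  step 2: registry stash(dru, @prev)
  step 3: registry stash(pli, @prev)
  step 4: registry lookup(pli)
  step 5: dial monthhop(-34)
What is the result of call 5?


Step: dial lastday[]
Result: 2061-05-31
Step: registry stash[k→dru; v→@prev]
Result: besasnu
Step: registry stash[k→pli; v→@prev]
Result: 1920-09-11
Step: registry lookup[k→pli]
Result: besasnu
Step: dial monthhop[n→-34]
Result: 2058-07-31

Answer: 2058-07-31


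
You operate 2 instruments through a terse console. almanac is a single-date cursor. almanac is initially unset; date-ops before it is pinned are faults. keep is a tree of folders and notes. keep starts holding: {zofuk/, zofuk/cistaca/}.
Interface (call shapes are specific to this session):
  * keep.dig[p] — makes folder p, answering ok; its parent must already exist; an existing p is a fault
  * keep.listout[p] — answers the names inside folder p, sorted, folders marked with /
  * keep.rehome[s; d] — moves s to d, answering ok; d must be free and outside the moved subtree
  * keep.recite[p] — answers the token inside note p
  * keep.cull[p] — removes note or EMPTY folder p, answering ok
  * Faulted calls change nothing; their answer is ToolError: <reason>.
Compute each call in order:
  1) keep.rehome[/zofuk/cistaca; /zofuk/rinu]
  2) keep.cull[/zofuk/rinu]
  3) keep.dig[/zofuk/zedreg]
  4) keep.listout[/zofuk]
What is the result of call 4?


Answer: [zedreg/]

Derivation:
# 1. keep.rehome(s→/zofuk/cistaca, d→/zofuk/rinu) ~> ok
# 2. keep.cull(p→/zofuk/rinu) ~> ok
# 3. keep.dig(p→/zofuk/zedreg) ~> ok
# 4. keep.listout(p→/zofuk) ~> [zedreg/]


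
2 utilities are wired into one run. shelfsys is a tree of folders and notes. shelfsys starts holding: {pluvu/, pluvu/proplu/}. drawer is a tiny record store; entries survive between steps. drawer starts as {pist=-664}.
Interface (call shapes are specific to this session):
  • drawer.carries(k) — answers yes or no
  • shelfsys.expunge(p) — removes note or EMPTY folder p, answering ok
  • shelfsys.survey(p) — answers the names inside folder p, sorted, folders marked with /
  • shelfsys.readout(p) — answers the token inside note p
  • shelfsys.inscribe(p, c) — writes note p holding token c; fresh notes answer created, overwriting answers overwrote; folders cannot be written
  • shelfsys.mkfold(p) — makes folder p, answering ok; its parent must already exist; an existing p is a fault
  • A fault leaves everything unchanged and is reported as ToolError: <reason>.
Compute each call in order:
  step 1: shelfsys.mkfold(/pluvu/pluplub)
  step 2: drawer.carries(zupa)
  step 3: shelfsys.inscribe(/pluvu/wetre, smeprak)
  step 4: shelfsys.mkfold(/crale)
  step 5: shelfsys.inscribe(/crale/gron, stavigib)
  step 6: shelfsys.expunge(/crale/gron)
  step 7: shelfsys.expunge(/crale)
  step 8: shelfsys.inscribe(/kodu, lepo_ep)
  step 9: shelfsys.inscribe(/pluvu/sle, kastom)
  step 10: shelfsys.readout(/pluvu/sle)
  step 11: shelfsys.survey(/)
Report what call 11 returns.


# 1. mkfold(p: /pluvu/pluplub) -> ok
# 2. carries(k: zupa) -> no
# 3. inscribe(p: /pluvu/wetre, c: smeprak) -> created
# 4. mkfold(p: /crale) -> ok
# 5. inscribe(p: /crale/gron, c: stavigib) -> created
# 6. expunge(p: /crale/gron) -> ok
# 7. expunge(p: /crale) -> ok
# 8. inscribe(p: /kodu, c: lepo_ep) -> created
# 9. inscribe(p: /pluvu/sle, c: kastom) -> created
# 10. readout(p: /pluvu/sle) -> kastom
# 11. survey(p: /) -> [kodu, pluvu/]

Answer: [kodu, pluvu/]


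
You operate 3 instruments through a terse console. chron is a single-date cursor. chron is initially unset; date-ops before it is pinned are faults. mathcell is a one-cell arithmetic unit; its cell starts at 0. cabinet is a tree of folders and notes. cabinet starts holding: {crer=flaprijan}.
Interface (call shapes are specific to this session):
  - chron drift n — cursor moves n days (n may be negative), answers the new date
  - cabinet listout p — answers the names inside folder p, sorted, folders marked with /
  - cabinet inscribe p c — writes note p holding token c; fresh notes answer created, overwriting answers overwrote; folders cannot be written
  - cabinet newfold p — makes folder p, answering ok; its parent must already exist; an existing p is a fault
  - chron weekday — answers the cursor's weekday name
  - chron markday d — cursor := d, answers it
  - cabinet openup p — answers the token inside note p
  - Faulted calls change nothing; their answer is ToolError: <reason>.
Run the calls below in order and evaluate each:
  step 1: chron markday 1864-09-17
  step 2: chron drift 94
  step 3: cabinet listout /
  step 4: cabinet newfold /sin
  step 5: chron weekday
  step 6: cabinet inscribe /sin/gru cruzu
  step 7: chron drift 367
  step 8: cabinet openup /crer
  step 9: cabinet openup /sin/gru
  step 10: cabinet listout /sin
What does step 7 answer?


·→ chron markday(d='1864-09-17')
·← 1864-09-17
·→ chron drift(n='94')
·← 1864-12-20
·→ cabinet listout(p='/')
·← [crer]
·→ cabinet newfold(p='/sin')
·← ok
·→ chron weekday()
·← Tuesday
·→ cabinet inscribe(p='/sin/gru', c='cruzu')
·← created
·→ chron drift(n='367')
·← 1865-12-22
·→ cabinet openup(p='/crer')
·← flaprijan
·→ cabinet openup(p='/sin/gru')
·← cruzu
·→ cabinet listout(p='/sin')
·← [gru]

Answer: 1865-12-22


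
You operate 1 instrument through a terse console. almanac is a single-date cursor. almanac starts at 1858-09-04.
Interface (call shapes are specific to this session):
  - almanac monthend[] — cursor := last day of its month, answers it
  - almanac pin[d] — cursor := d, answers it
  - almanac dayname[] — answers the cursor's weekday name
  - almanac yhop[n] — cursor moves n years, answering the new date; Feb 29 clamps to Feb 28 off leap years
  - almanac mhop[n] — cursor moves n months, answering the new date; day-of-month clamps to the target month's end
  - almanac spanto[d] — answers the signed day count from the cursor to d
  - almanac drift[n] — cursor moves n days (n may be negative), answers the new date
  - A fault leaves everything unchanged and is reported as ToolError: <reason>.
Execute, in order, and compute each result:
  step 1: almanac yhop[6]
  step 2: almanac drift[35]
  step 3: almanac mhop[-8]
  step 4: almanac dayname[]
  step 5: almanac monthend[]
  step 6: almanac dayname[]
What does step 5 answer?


-> almanac yhop(n=6)
<- 1864-09-04
-> almanac drift(n=35)
<- 1864-10-09
-> almanac mhop(n=-8)
<- 1864-02-09
-> almanac dayname()
<- Tuesday
-> almanac monthend()
<- 1864-02-29
-> almanac dayname()
<- Monday

Answer: 1864-02-29


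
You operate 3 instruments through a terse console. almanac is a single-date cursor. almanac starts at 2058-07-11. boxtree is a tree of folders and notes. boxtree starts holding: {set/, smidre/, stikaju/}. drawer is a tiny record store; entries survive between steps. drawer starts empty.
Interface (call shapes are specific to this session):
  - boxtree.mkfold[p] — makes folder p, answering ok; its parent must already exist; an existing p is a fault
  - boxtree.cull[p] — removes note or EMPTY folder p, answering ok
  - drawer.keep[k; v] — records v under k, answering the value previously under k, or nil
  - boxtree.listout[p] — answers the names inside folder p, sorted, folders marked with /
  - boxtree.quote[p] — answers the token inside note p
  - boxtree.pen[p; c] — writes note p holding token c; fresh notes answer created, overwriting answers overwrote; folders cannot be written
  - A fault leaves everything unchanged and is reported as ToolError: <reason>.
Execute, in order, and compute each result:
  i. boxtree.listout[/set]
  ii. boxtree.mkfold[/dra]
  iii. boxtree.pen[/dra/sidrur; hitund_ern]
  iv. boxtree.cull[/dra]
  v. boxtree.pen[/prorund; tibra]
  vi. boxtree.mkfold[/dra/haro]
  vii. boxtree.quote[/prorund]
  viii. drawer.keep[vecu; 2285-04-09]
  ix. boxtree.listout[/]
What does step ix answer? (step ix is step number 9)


Answer: [dra/, prorund, set/, smidre/, stikaju/]

Derivation:
Then listout with p='/set', which returns [].
Now I run mkfold with p='/dra', yielding ok.
Calling pen with p='/dra/sidrur', c='hitund_ern', and see created.
I run cull with p='/dra', yielding ToolError: not empty.
Calling pen with p='/prorund', c='tibra', → created.
Next I call mkfold with p='/dra/haro': ok.
I use quote with p='/prorund', giving tibra.
Using keep with k='vecu', v='2285-04-09', and observe nil.
Using listout with p='/', and get [dra/, prorund, set/, smidre/, stikaju/].


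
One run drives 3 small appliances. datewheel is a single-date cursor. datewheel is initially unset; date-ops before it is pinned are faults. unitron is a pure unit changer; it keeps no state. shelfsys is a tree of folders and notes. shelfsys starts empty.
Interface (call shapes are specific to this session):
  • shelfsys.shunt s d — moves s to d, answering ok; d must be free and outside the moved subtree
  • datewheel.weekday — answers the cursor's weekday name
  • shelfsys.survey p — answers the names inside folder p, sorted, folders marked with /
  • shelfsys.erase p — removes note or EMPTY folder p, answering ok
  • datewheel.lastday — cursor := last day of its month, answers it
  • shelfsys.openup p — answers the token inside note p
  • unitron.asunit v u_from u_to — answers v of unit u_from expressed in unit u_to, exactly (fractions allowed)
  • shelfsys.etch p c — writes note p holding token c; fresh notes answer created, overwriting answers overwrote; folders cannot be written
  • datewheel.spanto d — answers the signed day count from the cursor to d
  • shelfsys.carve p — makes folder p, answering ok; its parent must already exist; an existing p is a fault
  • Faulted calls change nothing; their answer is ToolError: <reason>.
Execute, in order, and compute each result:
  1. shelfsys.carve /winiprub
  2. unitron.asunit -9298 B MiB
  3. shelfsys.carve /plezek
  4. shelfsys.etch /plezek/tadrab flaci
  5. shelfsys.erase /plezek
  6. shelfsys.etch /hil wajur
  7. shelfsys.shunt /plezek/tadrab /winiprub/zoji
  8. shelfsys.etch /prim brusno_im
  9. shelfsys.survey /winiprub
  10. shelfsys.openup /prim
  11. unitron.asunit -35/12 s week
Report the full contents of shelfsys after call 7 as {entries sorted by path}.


Next I call shelfsys.carve with p: /winiprub, → ok.
I invoke unitron.asunit with v: -9298, u_from: B, u_to: MiB, — result: -4649/524288.
Next I call shelfsys.carve with p: /plezek, — result: ok.
I run shelfsys.etch with p: /plezek/tadrab, c: flaci: created.
Next I call shelfsys.erase with p: /plezek, which returns ToolError: not empty.
I try shelfsys.etch with p: /hil, c: wajur, → created.
Calling shelfsys.shunt with s: /plezek/tadrab, d: /winiprub/zoji, yielding ok.
I call shelfsys.etch with p: /prim, c: brusno_im, and see created.
I run shelfsys.survey with p: /winiprub, — result: [zoji].
Using shelfsys.openup with p: /prim, which returns brusno_im.
I run unitron.asunit with v: -35/12, u_from: s, u_to: week, and get -1/207360.

Answer: {hil=wajur, plezek/, winiprub/, winiprub/zoji=flaci}


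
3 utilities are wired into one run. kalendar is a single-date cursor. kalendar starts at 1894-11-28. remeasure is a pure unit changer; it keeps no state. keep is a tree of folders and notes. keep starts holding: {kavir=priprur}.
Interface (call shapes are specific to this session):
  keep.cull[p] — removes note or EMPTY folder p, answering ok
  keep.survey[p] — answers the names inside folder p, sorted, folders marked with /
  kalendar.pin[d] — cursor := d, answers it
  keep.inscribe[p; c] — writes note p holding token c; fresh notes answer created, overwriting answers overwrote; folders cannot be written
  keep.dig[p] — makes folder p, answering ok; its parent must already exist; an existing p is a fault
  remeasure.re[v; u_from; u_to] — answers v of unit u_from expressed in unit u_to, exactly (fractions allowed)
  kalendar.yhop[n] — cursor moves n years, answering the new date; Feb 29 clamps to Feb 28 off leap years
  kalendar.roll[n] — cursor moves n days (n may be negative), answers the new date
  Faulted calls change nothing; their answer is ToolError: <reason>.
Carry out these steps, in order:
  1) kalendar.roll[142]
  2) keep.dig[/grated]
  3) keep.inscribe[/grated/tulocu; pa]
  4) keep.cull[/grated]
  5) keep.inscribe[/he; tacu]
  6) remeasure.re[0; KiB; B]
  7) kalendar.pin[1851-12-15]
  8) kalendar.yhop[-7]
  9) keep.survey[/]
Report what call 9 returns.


~$ roll n: 142
  1895-04-19
~$ dig p: /grated
  ok
~$ inscribe p: /grated/tulocu c: pa
  created
~$ cull p: /grated
  ToolError: not empty
~$ inscribe p: /he c: tacu
  created
~$ re v: 0 u_from: KiB u_to: B
  0
~$ pin d: 1851-12-15
  1851-12-15
~$ yhop n: -7
  1844-12-15
~$ survey p: /
  [grated/, he, kavir]

Answer: [grated/, he, kavir]


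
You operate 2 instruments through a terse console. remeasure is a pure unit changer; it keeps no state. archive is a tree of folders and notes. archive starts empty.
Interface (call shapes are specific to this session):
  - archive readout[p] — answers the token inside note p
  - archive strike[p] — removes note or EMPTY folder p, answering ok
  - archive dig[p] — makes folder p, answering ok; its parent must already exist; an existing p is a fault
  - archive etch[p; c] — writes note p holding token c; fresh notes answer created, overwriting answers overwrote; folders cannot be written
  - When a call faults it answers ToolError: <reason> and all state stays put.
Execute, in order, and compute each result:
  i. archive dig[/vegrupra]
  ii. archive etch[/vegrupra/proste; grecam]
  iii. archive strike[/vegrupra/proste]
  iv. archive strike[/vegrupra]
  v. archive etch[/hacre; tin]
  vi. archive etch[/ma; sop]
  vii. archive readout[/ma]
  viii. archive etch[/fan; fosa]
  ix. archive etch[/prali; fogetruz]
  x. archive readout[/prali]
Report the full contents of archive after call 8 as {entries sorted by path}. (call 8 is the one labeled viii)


-> archive dig(p→/vegrupra)
<- ok
-> archive etch(p→/vegrupra/proste, c→grecam)
<- created
-> archive strike(p→/vegrupra/proste)
<- ok
-> archive strike(p→/vegrupra)
<- ok
-> archive etch(p→/hacre, c→tin)
<- created
-> archive etch(p→/ma, c→sop)
<- created
-> archive readout(p→/ma)
<- sop
-> archive etch(p→/fan, c→fosa)
<- created
-> archive etch(p→/prali, c→fogetruz)
<- created
-> archive readout(p→/prali)
<- fogetruz

Answer: {fan=fosa, hacre=tin, ma=sop}


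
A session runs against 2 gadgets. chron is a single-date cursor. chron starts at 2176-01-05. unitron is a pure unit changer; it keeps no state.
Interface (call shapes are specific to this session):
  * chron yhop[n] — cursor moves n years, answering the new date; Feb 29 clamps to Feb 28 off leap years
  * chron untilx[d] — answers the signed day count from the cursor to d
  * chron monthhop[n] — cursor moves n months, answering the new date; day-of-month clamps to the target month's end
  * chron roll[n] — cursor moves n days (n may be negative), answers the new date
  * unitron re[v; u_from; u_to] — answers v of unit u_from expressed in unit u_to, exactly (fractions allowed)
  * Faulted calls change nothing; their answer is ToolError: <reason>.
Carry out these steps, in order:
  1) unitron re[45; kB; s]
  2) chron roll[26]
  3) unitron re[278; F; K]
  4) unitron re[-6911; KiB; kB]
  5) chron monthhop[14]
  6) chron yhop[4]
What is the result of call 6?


% unitron re 45 kB s
:: ToolError: incompatible units
% chron roll 26
:: 2176-01-31
% unitron re 278 F K
:: 24589/60
% unitron re -6911 KiB kB
:: -884608/125
% chron monthhop 14
:: 2177-03-31
% chron yhop 4
:: 2181-03-31

Answer: 2181-03-31
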